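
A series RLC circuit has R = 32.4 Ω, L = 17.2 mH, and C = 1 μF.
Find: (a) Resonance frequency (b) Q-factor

Step 1 — Resonance condition Im(Z)=0 gives ω₀ = 1/√(LC).
Step 2 — ω₀ = 1/√(0.0172·1e-06) = 7625 rad/s.
Step 3 — f₀ = ω₀/(2π) = 1214 Hz.
Step 4 — Series Q: Q = ω₀L/R = 7625·0.0172/32.4 = 4.048.

(a) f₀ = 1214 Hz  (b) Q = 4.048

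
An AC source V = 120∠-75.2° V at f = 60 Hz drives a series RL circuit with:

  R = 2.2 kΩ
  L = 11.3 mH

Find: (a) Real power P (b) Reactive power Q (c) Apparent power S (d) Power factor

Step 1 — Angular frequency: ω = 2π·f = 2π·60 = 377 rad/s.
Step 2 — Component impedances:
  R: Z = R = 2200 Ω
  L: Z = jωL = j·377·0.0113 = 0 + j4.26 Ω
Step 3 — Series combination: Z_total = R + L = 2200 + j4.26 Ω = 2200∠0.1° Ω.
Step 4 — Source phasor: V = 120∠-75.2° V = 30.65 - j116 V.
Step 5 — Current: I = V / Z = 0.01383 - j0.05276 A = 0.05455∠-75.3° A.
Step 6 — Complex power: S = V·I* = 6.545 + j0.01267 VA.
Step 7 — Real power: P = Re(S) = 6.545 W.
Step 8 — Reactive power: Q = Im(S) = 0.01267 VAR.
Step 9 — Apparent power: |S| = 6.545 VA.
Step 10 — Power factor: PF = P/|S| = 1 (lagging).

(a) P = 6.545 W  (b) Q = 0.01267 VAR  (c) S = 6.545 VA  (d) PF = 1 (lagging)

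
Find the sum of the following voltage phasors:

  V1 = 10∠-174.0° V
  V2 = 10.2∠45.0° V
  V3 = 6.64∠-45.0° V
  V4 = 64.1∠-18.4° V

Step 1 — Convert each phasor to rectangular form:
  V1 = 10·(cos(-174.0°) + j·sin(-174.0°)) = -9.945 - j1.045 V
  V2 = 10.2·(cos(45.0°) + j·sin(45.0°)) = 7.212 + j7.212 V
  V3 = 6.64·(cos(-45.0°) + j·sin(-45.0°)) = 4.695 - j4.695 V
  V4 = 64.1·(cos(-18.4°) + j·sin(-18.4°)) = 60.82 - j20.23 V
Step 2 — Sum components: V_total = 62.79 - j18.76 V.
Step 3 — Convert to polar: |V_total| = 65.53 V, ∠V_total = -16.6°.

V_total = 65.53∠-16.6° V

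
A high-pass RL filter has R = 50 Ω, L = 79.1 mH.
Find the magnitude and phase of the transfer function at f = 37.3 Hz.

Step 1 — Angular frequency: ω = 2π·37.3 = 234.4 rad/s.
Step 2 — Transfer function: H(jω) = jωL/(R + jωL).
Step 3 — Numerator jωL = j·18.54; denominator R + jωL = 50 + j18.54.
Step 4 — H = 0.1209 + j0.326.
Step 5 — Magnitude: |H| = 0.3476 (-9.2 dB); phase: φ = 69.7°.

|H| = 0.3476 (-9.2 dB), φ = 69.7°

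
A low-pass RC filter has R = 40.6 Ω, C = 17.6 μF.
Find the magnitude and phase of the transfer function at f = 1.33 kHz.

Step 1 — Angular frequency: ω = 2π·1330 = 8357 rad/s.
Step 2 — Transfer function: H(jω) = 1/(1 + jωRC).
Step 3 — Denominator: 1 + jωRC = 1 + j·8357·40.6·1.76e-05 = 1 + j5.971.
Step 4 — H = 0.02728 - j0.1629.
Step 5 — Magnitude: |H| = 0.1652 (-15.6 dB); phase: φ = -80.5°.

|H| = 0.1652 (-15.6 dB), φ = -80.5°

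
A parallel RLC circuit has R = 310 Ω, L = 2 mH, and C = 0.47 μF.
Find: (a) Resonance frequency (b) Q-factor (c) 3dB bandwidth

Step 1 — Resonance: ω₀ = 1/√(LC) = 1/√(0.002·4.7e-07) = 3.262e+04 rad/s.
Step 2 — f₀ = ω₀/(2π) = 5191 Hz.
Step 3 — Parallel Q: Q = R/(ω₀L) = 310/(3.262e+04·0.002) = 4.752.
Step 4 — Bandwidth: Δω = ω₀/Q = 6863 rad/s; BW = Δω/(2π) = 1092 Hz.

(a) f₀ = 5191 Hz  (b) Q = 4.752  (c) BW = 1092 Hz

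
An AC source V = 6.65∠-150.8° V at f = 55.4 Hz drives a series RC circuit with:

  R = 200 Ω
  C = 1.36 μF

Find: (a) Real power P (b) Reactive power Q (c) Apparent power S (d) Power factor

Step 1 — Angular frequency: ω = 2π·f = 2π·55.4 = 348.1 rad/s.
Step 2 — Component impedances:
  R: Z = R = 200 Ω
  C: Z = 1/(jωC) = -j/(ω·C) = 0 - j2112 Ω
Step 3 — Series combination: Z_total = R + C = 200 - j2112 Ω = 2122∠-84.6° Ω.
Step 4 — Source phasor: V = 6.65∠-150.8° V = -5.805 - j3.244 V.
Step 5 — Current: I = V / Z = 0.001264 - j0.002868 A = 0.003134∠-66.2° A.
Step 6 — Complex power: S = V·I* = 0.001965 - j0.02075 VA.
Step 7 — Real power: P = Re(S) = 0.001965 W.
Step 8 — Reactive power: Q = Im(S) = -0.02075 VAR.
Step 9 — Apparent power: |S| = 0.02084 VA.
Step 10 — Power factor: PF = P/|S| = 0.09426 (leading).

(a) P = 0.001965 W  (b) Q = -0.02075 VAR  (c) S = 0.02084 VA  (d) PF = 0.09426 (leading)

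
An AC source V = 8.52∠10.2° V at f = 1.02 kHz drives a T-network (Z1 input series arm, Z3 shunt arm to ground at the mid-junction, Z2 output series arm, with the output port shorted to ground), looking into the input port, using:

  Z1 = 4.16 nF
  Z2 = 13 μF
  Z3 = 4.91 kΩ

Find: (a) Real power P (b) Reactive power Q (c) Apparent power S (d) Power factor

Step 1 — Angular frequency: ω = 2π·f = 2π·1020 = 6409 rad/s.
Step 2 — Component impedances:
  Z1: Z = 1/(jωC) = -j/(ω·C) = 0 - j3.751e+04 Ω
  Z2: Z = 1/(jωC) = -j/(ω·C) = 0 - j12 Ω
  Z3: Z = R = 4910 Ω
Step 3 — With the output port shorted to ground, the output series arm Z2 runs from the junction to ground; the shunt arm Z3 also runs from the junction to ground. They appear in parallel: Z3 || Z2 = 0.02934 - j12 Ω.
Step 4 — Series with input arm Z1: Z_in = Z1 + (Z3 || Z2) = 0.02934 - j3.752e+04 Ω = 3.752e+04∠-90.0° Ω.
Step 5 — Source phasor: V = 8.52∠10.2° V = 8.385 + j1.509 V.
Step 6 — Current: I = V / Z = -4.021e-05 + j0.0002235 A = 0.0002271∠100.2° A.
Step 7 — Complex power: S = V·I* = 1.513e-09 - j0.001935 VA.
Step 8 — Real power: P = Re(S) = 1.513e-09 W.
Step 9 — Reactive power: Q = Im(S) = -0.001935 VAR.
Step 10 — Apparent power: |S| = 0.001935 VA.
Step 11 — Power factor: PF = P/|S| = 7.82e-07 (leading).

(a) P = 1.513e-09 W  (b) Q = -0.001935 VAR  (c) S = 0.001935 VA  (d) PF = 7.82e-07 (leading)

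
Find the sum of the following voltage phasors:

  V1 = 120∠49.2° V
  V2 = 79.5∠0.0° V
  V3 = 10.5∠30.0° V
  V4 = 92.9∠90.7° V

Step 1 — Convert each phasor to rectangular form:
  V1 = 120·(cos(49.2°) + j·sin(49.2°)) = 78.41 + j90.84 V
  V2 = 79.5·(cos(0.0°) + j·sin(0.0°)) = 79.5 V
  V3 = 10.5·(cos(30.0°) + j·sin(30.0°)) = 9.093 + j5.25 V
  V4 = 92.9·(cos(90.7°) + j·sin(90.7°)) = -1.135 + j92.89 V
Step 2 — Sum components: V_total = 165.9 + j189 V.
Step 3 — Convert to polar: |V_total| = 251.4 V, ∠V_total = 48.7°.

V_total = 251.4∠48.7° V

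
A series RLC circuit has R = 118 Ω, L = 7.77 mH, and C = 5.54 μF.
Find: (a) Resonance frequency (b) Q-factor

Step 1 — Resonance condition Im(Z)=0 gives ω₀ = 1/√(LC).
Step 2 — ω₀ = 1/√(0.00777·5.54e-06) = 4820 rad/s.
Step 3 — f₀ = ω₀/(2π) = 767.1 Hz.
Step 4 — Series Q: Q = ω₀L/R = 4820·0.00777/118 = 0.3174.

(a) f₀ = 767.1 Hz  (b) Q = 0.3174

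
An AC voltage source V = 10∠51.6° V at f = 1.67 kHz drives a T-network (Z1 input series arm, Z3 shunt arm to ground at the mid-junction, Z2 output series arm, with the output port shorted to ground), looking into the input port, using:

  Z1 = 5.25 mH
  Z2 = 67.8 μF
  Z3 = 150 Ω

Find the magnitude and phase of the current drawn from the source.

Step 1 — Angular frequency: ω = 2π·f = 2π·1670 = 1.049e+04 rad/s.
Step 2 — Component impedances:
  Z1: Z = jωL = j·1.049e+04·0.00525 = 0 + j55.09 Ω
  Z2: Z = 1/(jωC) = -j/(ω·C) = 0 - j1.406 Ω
  Z3: Z = R = 150 Ω
Step 3 — With the output port shorted to ground, the output series arm Z2 runs from the junction to ground; the shunt arm Z3 also runs from the junction to ground. They appear in parallel: Z3 || Z2 = 0.01317 - j1.406 Ω.
Step 4 — Series with input arm Z1: Z_in = Z1 + (Z3 || Z2) = 0.01317 + j53.68 Ω = 53.68∠90.0° Ω.
Step 5 — Source phasor: V = 10∠51.6° V = 6.211 + j7.837 V.
Step 6 — Ohm's law: I = V / Z_total = (6.211 + j7.837) / (0.01317 + j53.68) = 0.146 - j0.1157 A.
Step 7 — Convert to polar: |I| = 0.1863 A, ∠I = -38.4°.

I = 0.1863∠-38.4° A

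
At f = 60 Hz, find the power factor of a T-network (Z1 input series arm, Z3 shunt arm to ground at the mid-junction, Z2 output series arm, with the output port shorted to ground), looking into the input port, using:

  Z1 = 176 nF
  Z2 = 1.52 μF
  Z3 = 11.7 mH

Step 1 — Angular frequency: ω = 2π·f = 2π·60 = 377 rad/s.
Step 2 — Component impedances:
  Z1: Z = 1/(jωC) = -j/(ω·C) = 0 - j1.507e+04 Ω
  Z2: Z = 1/(jωC) = -j/(ω·C) = 0 - j1745 Ω
  Z3: Z = jωL = j·377·0.0117 = 0 + j4.411 Ω
Step 3 — With the output port shorted to ground, the output series arm Z2 runs from the junction to ground; the shunt arm Z3 also runs from the junction to ground. They appear in parallel: Z3 || Z2 = 0 + j4.422 Ω.
Step 4 — Series with input arm Z1: Z_in = Z1 + (Z3 || Z2) = 0 - j1.507e+04 Ω = 1.507e+04∠-90.0° Ω.
Step 5 — Power factor: PF = cos(φ) = Re(Z)/|Z| = 0/1.507e+04 = 0.
Step 6 — Type: Im(Z) = -1.507e+04 ⇒ leading (phase φ = -90.0°).

PF = 0 (leading, φ = -90.0°)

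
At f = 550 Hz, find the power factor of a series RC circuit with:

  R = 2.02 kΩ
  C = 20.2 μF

Step 1 — Angular frequency: ω = 2π·f = 2π·550 = 3456 rad/s.
Step 2 — Component impedances:
  R: Z = R = 2020 Ω
  C: Z = 1/(jωC) = -j/(ω·C) = 0 - j14.33 Ω
Step 3 — Series combination: Z_total = R + C = 2020 - j14.33 Ω = 2020∠-0.4° Ω.
Step 4 — Power factor: PF = cos(φ) = Re(Z)/|Z| = 2020/2020 = 1.
Step 5 — Type: Im(Z) = -14.33 ⇒ leading (phase φ = -0.4°).

PF = 1 (leading, φ = -0.4°)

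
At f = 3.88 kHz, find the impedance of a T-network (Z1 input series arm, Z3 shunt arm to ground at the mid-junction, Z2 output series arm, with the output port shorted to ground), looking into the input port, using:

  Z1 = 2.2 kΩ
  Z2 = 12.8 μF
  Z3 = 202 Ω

Step 1 — Angular frequency: ω = 2π·f = 2π·3880 = 2.438e+04 rad/s.
Step 2 — Component impedances:
  Z1: Z = R = 2200 Ω
  Z2: Z = 1/(jωC) = -j/(ω·C) = 0 - j3.205 Ω
  Z3: Z = R = 202 Ω
Step 3 — With the output port shorted to ground, the output series arm Z2 runs from the junction to ground; the shunt arm Z3 also runs from the junction to ground. They appear in parallel: Z3 || Z2 = 0.05083 - j3.204 Ω.
Step 4 — Series with input arm Z1: Z_in = Z1 + (Z3 || Z2) = 2200 - j3.204 Ω = 2200∠-0.1° Ω.

Z = 2200 - j3.204 Ω = 2200∠-0.1° Ω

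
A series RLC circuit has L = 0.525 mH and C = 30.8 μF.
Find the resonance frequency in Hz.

Step 1 — Resonance condition Im(Z)=0 gives ω₀ = 1/√(LC).
Step 2 — ω₀ = 1/√(0.000525·3.08e-05) = 7864 rad/s.
Step 3 — f₀ = ω₀/(2π) = 1252 Hz.

f₀ = 1252 Hz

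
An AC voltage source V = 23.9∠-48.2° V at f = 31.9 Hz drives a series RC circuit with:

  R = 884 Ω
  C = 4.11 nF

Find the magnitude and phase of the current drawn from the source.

Step 1 — Angular frequency: ω = 2π·f = 2π·31.9 = 200.4 rad/s.
Step 2 — Component impedances:
  R: Z = R = 884 Ω
  C: Z = 1/(jωC) = -j/(ω·C) = 0 - j1.214e+06 Ω
Step 3 — Series combination: Z_total = R + C = 884 - j1.214e+06 Ω = 1.214e+06∠-90.0° Ω.
Step 4 — Source phasor: V = 23.9∠-48.2° V = 15.93 - j17.82 V.
Step 5 — Ohm's law: I = V / Z_total = (15.93 - j17.82) / (884 - j1.214e+06) = 1.469e-05 + j1.311e-05 A.
Step 6 — Convert to polar: |I| = 1.969e-05 A, ∠I = 41.8°.

I = 1.969e-05∠41.8° A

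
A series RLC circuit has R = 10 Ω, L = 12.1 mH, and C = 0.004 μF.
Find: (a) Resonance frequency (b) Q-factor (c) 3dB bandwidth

Step 1 — Resonance: ω₀ = 1/√(LC) = 1/√(0.0121·4e-09) = 1.437e+05 rad/s.
Step 2 — f₀ = ω₀/(2π) = 2.288e+04 Hz.
Step 3 — Series Q: Q = ω₀L/R = 1.437e+05·0.0121/10 = 173.9.
Step 4 — Bandwidth: Δω = ω₀/Q = 826.4 rad/s; BW = Δω/(2π) = 131.5 Hz.

(a) f₀ = 2.288e+04 Hz  (b) Q = 173.9  (c) BW = 131.5 Hz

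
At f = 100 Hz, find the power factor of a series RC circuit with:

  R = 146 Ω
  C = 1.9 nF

Step 1 — Angular frequency: ω = 2π·f = 2π·100 = 628.3 rad/s.
Step 2 — Component impedances:
  R: Z = R = 146 Ω
  C: Z = 1/(jωC) = -j/(ω·C) = 0 - j8.377e+05 Ω
Step 3 — Series combination: Z_total = R + C = 146 - j8.377e+05 Ω = 8.377e+05∠-90.0° Ω.
Step 4 — Power factor: PF = cos(φ) = Re(Z)/|Z| = 146/8.377e+05 = 0.0001743.
Step 5 — Type: Im(Z) = -8.377e+05 ⇒ leading (phase φ = -90.0°).

PF = 0.0001743 (leading, φ = -90.0°)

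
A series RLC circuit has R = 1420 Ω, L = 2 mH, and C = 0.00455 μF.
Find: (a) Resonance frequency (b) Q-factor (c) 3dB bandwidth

Step 1 — Resonance: ω₀ = 1/√(LC) = 1/√(0.002·4.55e-09) = 3.315e+05 rad/s.
Step 2 — f₀ = ω₀/(2π) = 5.276e+04 Hz.
Step 3 — Series Q: Q = ω₀L/R = 3.315e+05·0.002/1420 = 0.4669.
Step 4 — Bandwidth: Δω = ω₀/Q = 7.1e+05 rad/s; BW = Δω/(2π) = 1.13e+05 Hz.

(a) f₀ = 5.276e+04 Hz  (b) Q = 0.4669  (c) BW = 1.13e+05 Hz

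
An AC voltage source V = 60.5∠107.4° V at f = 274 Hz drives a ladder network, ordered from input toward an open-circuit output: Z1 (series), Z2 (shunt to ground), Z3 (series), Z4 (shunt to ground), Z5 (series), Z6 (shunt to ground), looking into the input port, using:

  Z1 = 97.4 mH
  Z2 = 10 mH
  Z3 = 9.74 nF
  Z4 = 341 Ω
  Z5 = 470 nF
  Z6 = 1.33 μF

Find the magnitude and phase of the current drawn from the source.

Step 1 — Angular frequency: ω = 2π·f = 2π·274 = 1722 rad/s.
Step 2 — Component impedances:
  Z1: Z = jωL = j·1722·0.0974 = 0 + j167.7 Ω
  Z2: Z = jωL = j·1722·0.01 = 0 + j17.22 Ω
  Z3: Z = 1/(jωC) = -j/(ω·C) = 0 - j5.964e+04 Ω
  Z4: Z = R = 341 Ω
  Z5: Z = 1/(jωC) = -j/(ω·C) = 0 - j1236 Ω
  Z6: Z = 1/(jωC) = -j/(ω·C) = 0 - j436.7 Ω
Step 3 — Ladder network (open output): work backward from the far end, alternating series and parallel combinations. Z_in = 2.724e-05 + j184.9 Ω = 184.9∠90.0° Ω.
Step 4 — Source phasor: V = 60.5∠107.4° V = -18.09 + j57.73 V.
Step 5 — Ohm's law: I = V / Z_total = (-18.09 + j57.73) / (2.724e-05 + j184.9) = 0.3122 + j0.09785 A.
Step 6 — Convert to polar: |I| = 0.3272 A, ∠I = 17.4°.

I = 0.3272∠17.4° A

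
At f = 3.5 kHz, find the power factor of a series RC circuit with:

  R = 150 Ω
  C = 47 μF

Step 1 — Angular frequency: ω = 2π·f = 2π·3500 = 2.199e+04 rad/s.
Step 2 — Component impedances:
  R: Z = R = 150 Ω
  C: Z = 1/(jωC) = -j/(ω·C) = 0 - j0.9675 Ω
Step 3 — Series combination: Z_total = R + C = 150 - j0.9675 Ω = 150∠-0.4° Ω.
Step 4 — Power factor: PF = cos(φ) = Re(Z)/|Z| = 150/150 = 1.
Step 5 — Type: Im(Z) = -0.9675 ⇒ leading (phase φ = -0.4°).

PF = 1 (leading, φ = -0.4°)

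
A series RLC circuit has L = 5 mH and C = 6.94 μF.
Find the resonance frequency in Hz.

Step 1 — Resonance condition Im(Z)=0 gives ω₀ = 1/√(LC).
Step 2 — ω₀ = 1/√(0.005·6.94e-06) = 5368 rad/s.
Step 3 — f₀ = ω₀/(2π) = 854.4 Hz.

f₀ = 854.4 Hz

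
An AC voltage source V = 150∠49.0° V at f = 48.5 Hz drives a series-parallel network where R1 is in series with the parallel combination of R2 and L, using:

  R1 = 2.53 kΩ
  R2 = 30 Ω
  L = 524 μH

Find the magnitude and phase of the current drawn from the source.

Step 1 — Angular frequency: ω = 2π·f = 2π·48.5 = 304.7 rad/s.
Step 2 — Component impedances:
  R1: Z = R = 2530 Ω
  R2: Z = R = 30 Ω
  L: Z = jωL = j·304.7·0.000524 = 0 + j0.1597 Ω
Step 3 — Parallel branch: R2 || L = 1/(1/R2 + 1/L) = 0.0008499 + j0.1597 Ω.
Step 4 — Series with R1: Z_total = R1 + (R2 || L) = 2530 + j0.1597 Ω = 2530∠0.0° Ω.
Step 5 — Source phasor: V = 150∠49.0° V = 98.41 + j113.2 V.
Step 6 — Ohm's law: I = V / Z_total = (98.41 + j113.2) / (2530 + j0.1597) = 0.0389 + j0.04474 A.
Step 7 — Convert to polar: |I| = 0.05929 A, ∠I = 49.0°.

I = 0.05929∠49.0° A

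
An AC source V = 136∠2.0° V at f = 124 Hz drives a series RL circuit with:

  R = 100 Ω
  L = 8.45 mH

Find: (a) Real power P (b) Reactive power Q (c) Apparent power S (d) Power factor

Step 1 — Angular frequency: ω = 2π·f = 2π·124 = 779.1 rad/s.
Step 2 — Component impedances:
  R: Z = R = 100 Ω
  L: Z = jωL = j·779.1·0.00845 = 0 + j6.584 Ω
Step 3 — Series combination: Z_total = R + L = 100 + j6.584 Ω = 100.2∠3.8° Ω.
Step 4 — Source phasor: V = 136∠2.0° V = 135.9 + j4.746 V.
Step 5 — Current: I = V / Z = 1.356 - j0.04184 A = 1.357∠-1.8° A.
Step 6 — Complex power: S = V·I* = 184.2 + j12.12 VA.
Step 7 — Real power: P = Re(S) = 184.2 W.
Step 8 — Reactive power: Q = Im(S) = 12.12 VAR.
Step 9 — Apparent power: |S| = 184.6 VA.
Step 10 — Power factor: PF = P/|S| = 0.9978 (lagging).

(a) P = 184.2 W  (b) Q = 12.12 VAR  (c) S = 184.6 VA  (d) PF = 0.9978 (lagging)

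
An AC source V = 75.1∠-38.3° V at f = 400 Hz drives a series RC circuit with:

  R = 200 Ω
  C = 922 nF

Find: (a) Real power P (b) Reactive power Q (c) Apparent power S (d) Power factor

Step 1 — Angular frequency: ω = 2π·f = 2π·400 = 2513 rad/s.
Step 2 — Component impedances:
  R: Z = R = 200 Ω
  C: Z = 1/(jωC) = -j/(ω·C) = 0 - j431.5 Ω
Step 3 — Series combination: Z_total = R + C = 200 - j431.5 Ω = 475.6∠-65.1° Ω.
Step 4 — Source phasor: V = 75.1∠-38.3° V = 58.94 - j46.55 V.
Step 5 — Current: I = V / Z = 0.1409 + j0.07128 A = 0.1579∠26.8° A.
Step 6 — Complex power: S = V·I* = 4.986 - j10.76 VA.
Step 7 — Real power: P = Re(S) = 4.986 W.
Step 8 — Reactive power: Q = Im(S) = -10.76 VAR.
Step 9 — Apparent power: |S| = 11.86 VA.
Step 10 — Power factor: PF = P/|S| = 0.4205 (leading).

(a) P = 4.986 W  (b) Q = -10.76 VAR  (c) S = 11.86 VA  (d) PF = 0.4205 (leading)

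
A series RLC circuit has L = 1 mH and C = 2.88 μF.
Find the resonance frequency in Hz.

Step 1 — Resonance condition Im(Z)=0 gives ω₀ = 1/√(LC).
Step 2 — ω₀ = 1/√(0.001·2.88e-06) = 1.863e+04 rad/s.
Step 3 — f₀ = ω₀/(2π) = 2966 Hz.

f₀ = 2966 Hz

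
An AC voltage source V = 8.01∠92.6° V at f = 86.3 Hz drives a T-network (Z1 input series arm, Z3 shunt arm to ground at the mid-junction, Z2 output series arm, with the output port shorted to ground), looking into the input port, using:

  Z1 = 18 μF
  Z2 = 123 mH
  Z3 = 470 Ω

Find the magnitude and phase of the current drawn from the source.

Step 1 — Angular frequency: ω = 2π·f = 2π·86.3 = 542.2 rad/s.
Step 2 — Component impedances:
  Z1: Z = 1/(jωC) = -j/(ω·C) = 0 - j102.5 Ω
  Z2: Z = jωL = j·542.2·0.123 = 0 + j66.7 Ω
  Z3: Z = R = 470 Ω
Step 3 — With the output port shorted to ground, the output series arm Z2 runs from the junction to ground; the shunt arm Z3 also runs from the junction to ground. They appear in parallel: Z3 || Z2 = 9.278 + j65.38 Ω.
Step 4 — Series with input arm Z1: Z_in = Z1 + (Z3 || Z2) = 9.278 - j37.08 Ω = 38.22∠-76.0° Ω.
Step 5 — Source phasor: V = 8.01∠92.6° V = -0.3634 + j8.002 V.
Step 6 — Ohm's law: I = V / Z_total = (-0.3634 + j8.002) / (9.278 - j37.08) = -0.2054 + j0.0416 A.
Step 7 — Convert to polar: |I| = 0.2096 A, ∠I = 168.6°.

I = 0.2096∠168.6° A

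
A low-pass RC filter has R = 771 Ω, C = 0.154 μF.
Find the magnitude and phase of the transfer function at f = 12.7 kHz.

Step 1 — Angular frequency: ω = 2π·1.27e+04 = 7.98e+04 rad/s.
Step 2 — Transfer function: H(jω) = 1/(1 + jωRC).
Step 3 — Denominator: 1 + jωRC = 1 + j·7.98e+04·771·1.54e-07 = 1 + j9.475.
Step 4 — H = 0.01102 - j0.1044.
Step 5 — Magnitude: |H| = 0.105 (-19.6 dB); phase: φ = -84.0°.

|H| = 0.105 (-19.6 dB), φ = -84.0°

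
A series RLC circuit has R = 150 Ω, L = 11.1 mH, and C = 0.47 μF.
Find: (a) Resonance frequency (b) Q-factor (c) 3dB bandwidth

Step 1 — Resonance: ω₀ = 1/√(LC) = 1/√(0.0111·4.7e-07) = 1.384e+04 rad/s.
Step 2 — f₀ = ω₀/(2π) = 2203 Hz.
Step 3 — Series Q: Q = ω₀L/R = 1.384e+04·0.0111/150 = 1.025.
Step 4 — Bandwidth: Δω = ω₀/Q = 1.351e+04 rad/s; BW = Δω/(2π) = 2151 Hz.

(a) f₀ = 2203 Hz  (b) Q = 1.025  (c) BW = 2151 Hz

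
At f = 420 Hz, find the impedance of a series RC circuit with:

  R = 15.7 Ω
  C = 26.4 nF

Step 1 — Angular frequency: ω = 2π·f = 2π·420 = 2639 rad/s.
Step 2 — Component impedances:
  R: Z = R = 15.7 Ω
  C: Z = 1/(jωC) = -j/(ω·C) = 0 - j1.435e+04 Ω
Step 3 — Series combination: Z_total = R + C = 15.7 - j1.435e+04 Ω = 1.435e+04∠-89.9° Ω.

Z = 15.7 - j1.435e+04 Ω = 1.435e+04∠-89.9° Ω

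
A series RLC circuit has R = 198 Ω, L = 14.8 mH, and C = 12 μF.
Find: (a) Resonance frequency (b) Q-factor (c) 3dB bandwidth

Step 1 — Resonance: ω₀ = 1/√(LC) = 1/√(0.0148·1.2e-05) = 2373 rad/s.
Step 2 — f₀ = ω₀/(2π) = 377.7 Hz.
Step 3 — Series Q: Q = ω₀L/R = 2373·0.0148/198 = 0.1774.
Step 4 — Bandwidth: Δω = ω₀/Q = 1.338e+04 rad/s; BW = Δω/(2π) = 2129 Hz.

(a) f₀ = 377.7 Hz  (b) Q = 0.1774  (c) BW = 2129 Hz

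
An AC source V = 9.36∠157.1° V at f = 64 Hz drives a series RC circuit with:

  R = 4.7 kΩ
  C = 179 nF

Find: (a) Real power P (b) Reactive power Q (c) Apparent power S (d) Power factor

Step 1 — Angular frequency: ω = 2π·f = 2π·64 = 402.1 rad/s.
Step 2 — Component impedances:
  R: Z = R = 4700 Ω
  C: Z = 1/(jωC) = -j/(ω·C) = 0 - j1.389e+04 Ω
Step 3 — Series combination: Z_total = R + C = 4700 - j1.389e+04 Ω = 1.467e+04∠-71.3° Ω.
Step 4 — Source phasor: V = 9.36∠157.1° V = -8.622 + j3.642 V.
Step 5 — Current: I = V / Z = -0.0004236 - j0.0004773 A = 0.0006382∠-131.6° A.
Step 6 — Complex power: S = V·I* = 0.001914 - j0.005659 VA.
Step 7 — Real power: P = Re(S) = 0.001914 W.
Step 8 — Reactive power: Q = Im(S) = -0.005659 VAR.
Step 9 — Apparent power: |S| = 0.005974 VA.
Step 10 — Power factor: PF = P/|S| = 0.3205 (leading).

(a) P = 0.001914 W  (b) Q = -0.005659 VAR  (c) S = 0.005974 VA  (d) PF = 0.3205 (leading)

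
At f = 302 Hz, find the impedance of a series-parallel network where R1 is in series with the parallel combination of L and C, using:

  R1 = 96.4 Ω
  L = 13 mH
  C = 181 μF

Step 1 — Angular frequency: ω = 2π·f = 2π·302 = 1898 rad/s.
Step 2 — Component impedances:
  R1: Z = R = 96.4 Ω
  L: Z = jωL = j·1898·0.013 = 0 + j24.67 Ω
  C: Z = 1/(jωC) = -j/(ω·C) = 0 - j2.912 Ω
Step 3 — Parallel branch: L || C = 1/(1/L + 1/C) = 0 - j3.301 Ω.
Step 4 — Series with R1: Z_total = R1 + (L || C) = 96.4 - j3.301 Ω = 96.46∠-2.0° Ω.

Z = 96.4 - j3.301 Ω = 96.46∠-2.0° Ω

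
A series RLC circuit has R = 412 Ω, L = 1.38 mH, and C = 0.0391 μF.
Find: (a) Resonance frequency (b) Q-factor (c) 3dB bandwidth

Step 1 — Resonance: ω₀ = 1/√(LC) = 1/√(0.00138·3.91e-08) = 1.361e+05 rad/s.
Step 2 — f₀ = ω₀/(2π) = 2.167e+04 Hz.
Step 3 — Series Q: Q = ω₀L/R = 1.361e+05·0.00138/412 = 0.456.
Step 4 — Bandwidth: Δω = ω₀/Q = 2.986e+05 rad/s; BW = Δω/(2π) = 4.752e+04 Hz.

(a) f₀ = 2.167e+04 Hz  (b) Q = 0.456  (c) BW = 4.752e+04 Hz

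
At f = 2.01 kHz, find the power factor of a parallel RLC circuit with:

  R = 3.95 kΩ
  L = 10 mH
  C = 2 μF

Step 1 — Angular frequency: ω = 2π·f = 2π·2010 = 1.263e+04 rad/s.
Step 2 — Component impedances:
  R: Z = R = 3950 Ω
  L: Z = jωL = j·1.263e+04·0.01 = 0 + j126.3 Ω
  C: Z = 1/(jωC) = -j/(ω·C) = 0 - j39.59 Ω
Step 3 — Parallel combination: 1/Z_total = 1/R + 1/L + 1/C; Z_total = 0.8418 - j57.66 Ω = 57.66∠-89.2° Ω.
Step 4 — Power factor: PF = cos(φ) = Re(Z)/|Z| = 0.8418/57.66 = 0.0146.
Step 5 — Type: Im(Z) = -57.66 ⇒ leading (phase φ = -89.2°).

PF = 0.0146 (leading, φ = -89.2°)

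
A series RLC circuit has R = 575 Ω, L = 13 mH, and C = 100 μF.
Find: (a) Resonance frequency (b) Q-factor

Step 1 — Resonance condition Im(Z)=0 gives ω₀ = 1/√(LC).
Step 2 — ω₀ = 1/√(0.013·0.0001) = 877.1 rad/s.
Step 3 — f₀ = ω₀/(2π) = 139.6 Hz.
Step 4 — Series Q: Q = ω₀L/R = 877.1·0.013/575 = 0.01983.

(a) f₀ = 139.6 Hz  (b) Q = 0.01983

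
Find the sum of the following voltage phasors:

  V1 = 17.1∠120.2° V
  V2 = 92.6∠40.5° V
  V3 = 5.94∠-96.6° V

Step 1 — Convert each phasor to rectangular form:
  V1 = 17.1·(cos(120.2°) + j·sin(120.2°)) = -8.602 + j14.78 V
  V2 = 92.6·(cos(40.5°) + j·sin(40.5°)) = 70.41 + j60.14 V
  V3 = 5.94·(cos(-96.6°) + j·sin(-96.6°)) = -0.6827 - j5.901 V
Step 2 — Sum components: V_total = 61.13 + j69.02 V.
Step 3 — Convert to polar: |V_total| = 92.2 V, ∠V_total = 48.5°.

V_total = 92.2∠48.5° V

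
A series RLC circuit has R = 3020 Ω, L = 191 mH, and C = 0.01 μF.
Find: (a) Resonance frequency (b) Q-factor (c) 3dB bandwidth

Step 1 — Resonance condition Im(Z)=0 gives ω₀ = 1/√(LC).
Step 2 — ω₀ = 1/√(0.191·1e-08) = 2.288e+04 rad/s.
Step 3 — f₀ = ω₀/(2π) = 3642 Hz.
Step 4 — Series Q: Q = ω₀L/R = 2.288e+04·0.191/3020 = 1.447.
Step 5 — 3dB bandwidth: Δω = ω₀/Q = 1.581e+04 rad/s; BW = Δω/(2π) = 2516 Hz.

(a) f₀ = 3642 Hz  (b) Q = 1.447  (c) BW = 2516 Hz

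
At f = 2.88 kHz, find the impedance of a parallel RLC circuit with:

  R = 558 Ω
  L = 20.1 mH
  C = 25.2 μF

Step 1 — Angular frequency: ω = 2π·f = 2π·2880 = 1.81e+04 rad/s.
Step 2 — Component impedances:
  R: Z = R = 558 Ω
  L: Z = jωL = j·1.81e+04·0.0201 = 0 + j363.7 Ω
  C: Z = 1/(jωC) = -j/(ω·C) = 0 - j2.193 Ω
Step 3 — Parallel combination: 1/Z_total = 1/R + 1/L + 1/C; Z_total = 0.008723 - j2.206 Ω = 2.206∠-89.8° Ω.

Z = 0.008723 - j2.206 Ω = 2.206∠-89.8° Ω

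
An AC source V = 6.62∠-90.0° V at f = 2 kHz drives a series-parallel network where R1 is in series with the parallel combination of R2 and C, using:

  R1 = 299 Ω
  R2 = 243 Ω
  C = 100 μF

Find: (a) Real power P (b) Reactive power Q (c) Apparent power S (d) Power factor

Step 1 — Angular frequency: ω = 2π·f = 2π·2000 = 1.257e+04 rad/s.
Step 2 — Component impedances:
  R1: Z = R = 299 Ω
  R2: Z = R = 243 Ω
  C: Z = 1/(jωC) = -j/(ω·C) = 0 - j0.7958 Ω
Step 3 — Parallel branch: R2 || C = 1/(1/R2 + 1/C) = 0.002606 - j0.7958 Ω.
Step 4 — Series with R1: Z_total = R1 + (R2 || C) = 299 - j0.7958 Ω = 299∠-0.2° Ω.
Step 5 — Source phasor: V = 6.62∠-90.0° V = 0 - j6.62 V.
Step 6 — Current: I = V / Z = 5.892e-05 - j0.02214 A = 0.02214∠-89.8° A.
Step 7 — Complex power: S = V·I* = 0.1466 - j0.0003901 VA.
Step 8 — Real power: P = Re(S) = 0.1466 W.
Step 9 — Reactive power: Q = Im(S) = -0.0003901 VAR.
Step 10 — Apparent power: |S| = 0.1466 VA.
Step 11 — Power factor: PF = P/|S| = 1 (leading).

(a) P = 0.1466 W  (b) Q = -0.0003901 VAR  (c) S = 0.1466 VA  (d) PF = 1 (leading)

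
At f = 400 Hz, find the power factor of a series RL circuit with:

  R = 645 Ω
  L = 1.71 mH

Step 1 — Angular frequency: ω = 2π·f = 2π·400 = 2513 rad/s.
Step 2 — Component impedances:
  R: Z = R = 645 Ω
  L: Z = jωL = j·2513·0.00171 = 0 + j4.298 Ω
Step 3 — Series combination: Z_total = R + L = 645 + j4.298 Ω = 645∠0.4° Ω.
Step 4 — Power factor: PF = cos(φ) = Re(Z)/|Z| = 645/645 = 1.
Step 5 — Type: Im(Z) = 4.298 ⇒ lagging (phase φ = 0.4°).

PF = 1 (lagging, φ = 0.4°)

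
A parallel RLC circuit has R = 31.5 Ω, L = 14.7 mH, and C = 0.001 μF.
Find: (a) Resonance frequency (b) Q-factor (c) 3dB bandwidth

Step 1 — Resonance: ω₀ = 1/√(LC) = 1/√(0.0147·1e-09) = 2.608e+05 rad/s.
Step 2 — f₀ = ω₀/(2π) = 4.151e+04 Hz.
Step 3 — Parallel Q: Q = R/(ω₀L) = 31.5/(2.608e+05·0.0147) = 0.008216.
Step 4 — Bandwidth: Δω = ω₀/Q = 3.175e+07 rad/s; BW = Δω/(2π) = 5.053e+06 Hz.

(a) f₀ = 4.151e+04 Hz  (b) Q = 0.008216  (c) BW = 5.053e+06 Hz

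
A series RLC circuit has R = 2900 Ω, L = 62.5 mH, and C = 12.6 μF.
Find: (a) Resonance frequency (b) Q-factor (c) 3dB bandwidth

Step 1 — Resonance: ω₀ = 1/√(LC) = 1/√(0.0625·1.26e-05) = 1127 rad/s.
Step 2 — f₀ = ω₀/(2π) = 179.3 Hz.
Step 3 — Series Q: Q = ω₀L/R = 1127·0.0625/2900 = 0.02429.
Step 4 — Bandwidth: Δω = ω₀/Q = 4.64e+04 rad/s; BW = Δω/(2π) = 7385 Hz.

(a) f₀ = 179.3 Hz  (b) Q = 0.02429  (c) BW = 7385 Hz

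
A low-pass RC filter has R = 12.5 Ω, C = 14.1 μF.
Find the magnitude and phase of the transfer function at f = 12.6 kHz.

Step 1 — Angular frequency: ω = 2π·1.26e+04 = 7.917e+04 rad/s.
Step 2 — Transfer function: H(jω) = 1/(1 + jωRC).
Step 3 — Denominator: 1 + jωRC = 1 + j·7.917e+04·12.5·1.41e-05 = 1 + j13.95.
Step 4 — H = 0.00511 - j0.0713.
Step 5 — Magnitude: |H| = 0.07148 (-22.9 dB); phase: φ = -85.9°.

|H| = 0.07148 (-22.9 dB), φ = -85.9°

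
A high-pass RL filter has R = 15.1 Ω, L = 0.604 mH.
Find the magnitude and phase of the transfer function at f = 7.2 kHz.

Step 1 — Angular frequency: ω = 2π·7200 = 4.524e+04 rad/s.
Step 2 — Transfer function: H(jω) = jωL/(R + jωL).
Step 3 — Numerator jωL = j·27.32; denominator R + jωL = 15.1 + j27.32.
Step 4 — H = 0.7661 + j0.4233.
Step 5 — Magnitude: |H| = 0.8752 (-1.2 dB); phase: φ = 28.9°.

|H| = 0.8752 (-1.2 dB), φ = 28.9°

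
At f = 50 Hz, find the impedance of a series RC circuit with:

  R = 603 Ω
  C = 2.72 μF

Step 1 — Angular frequency: ω = 2π·f = 2π·50 = 314.2 rad/s.
Step 2 — Component impedances:
  R: Z = R = 603 Ω
  C: Z = 1/(jωC) = -j/(ω·C) = 0 - j1170 Ω
Step 3 — Series combination: Z_total = R + C = 603 - j1170 Ω = 1316∠-62.7° Ω.

Z = 603 - j1170 Ω = 1316∠-62.7° Ω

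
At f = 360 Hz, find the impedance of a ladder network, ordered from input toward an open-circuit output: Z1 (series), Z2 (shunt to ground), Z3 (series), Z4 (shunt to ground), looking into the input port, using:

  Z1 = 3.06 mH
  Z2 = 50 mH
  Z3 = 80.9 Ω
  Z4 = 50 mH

Step 1 — Angular frequency: ω = 2π·f = 2π·360 = 2262 rad/s.
Step 2 — Component impedances:
  Z1: Z = jωL = j·2262·0.00306 = 0 + j6.922 Ω
  Z2: Z = jωL = j·2262·0.05 = 0 + j113.1 Ω
  Z3: Z = R = 80.9 Ω
  Z4: Z = jωL = j·2262·0.05 = 0 + j113.1 Ω
Step 3 — Ladder network (open output): work backward from the far end, alternating series and parallel combinations. Z_in = 17.93 + j69.88 Ω = 72.15∠75.6° Ω.

Z = 17.93 + j69.88 Ω = 72.15∠75.6° Ω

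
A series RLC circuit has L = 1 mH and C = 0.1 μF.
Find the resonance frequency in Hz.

Step 1 — Resonance condition Im(Z)=0 gives ω₀ = 1/√(LC).
Step 2 — ω₀ = 1/√(0.001·1e-07) = 1e+05 rad/s.
Step 3 — f₀ = ω₀/(2π) = 1.592e+04 Hz.

f₀ = 1.592e+04 Hz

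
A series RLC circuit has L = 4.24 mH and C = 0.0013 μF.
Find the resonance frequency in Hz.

Step 1 — Resonance condition Im(Z)=0 gives ω₀ = 1/√(LC).
Step 2 — ω₀ = 1/√(0.00424·1.3e-09) = 4.259e+05 rad/s.
Step 3 — f₀ = ω₀/(2π) = 6.779e+04 Hz.

f₀ = 6.779e+04 Hz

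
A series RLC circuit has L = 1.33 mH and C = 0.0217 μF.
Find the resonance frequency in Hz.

Step 1 — Resonance condition Im(Z)=0 gives ω₀ = 1/√(LC).
Step 2 — ω₀ = 1/√(0.00133·2.17e-08) = 1.861e+05 rad/s.
Step 3 — f₀ = ω₀/(2π) = 2.963e+04 Hz.

f₀ = 2.963e+04 Hz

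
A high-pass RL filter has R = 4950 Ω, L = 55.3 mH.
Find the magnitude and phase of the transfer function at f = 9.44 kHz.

Step 1 — Angular frequency: ω = 2π·9440 = 5.931e+04 rad/s.
Step 2 — Transfer function: H(jω) = jωL/(R + jωL).
Step 3 — Numerator jωL = j·3280; denominator R + jωL = 4950 + j3280.
Step 4 — H = 0.3051 + j0.4605.
Step 5 — Magnitude: |H| = 0.5524 (-5.2 dB); phase: φ = 56.5°.

|H| = 0.5524 (-5.2 dB), φ = 56.5°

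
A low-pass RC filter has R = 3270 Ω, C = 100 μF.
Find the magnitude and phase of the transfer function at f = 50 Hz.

Step 1 — Angular frequency: ω = 2π·50 = 314.2 rad/s.
Step 2 — Transfer function: H(jω) = 1/(1 + jωRC).
Step 3 — Denominator: 1 + jωRC = 1 + j·314.2·3270·0.0001 = 1 + j102.7.
Step 4 — H = 9.475e-05 - j0.009733.
Step 5 — Magnitude: |H| = 0.009734 (-40.2 dB); phase: φ = -89.4°.

|H| = 0.009734 (-40.2 dB), φ = -89.4°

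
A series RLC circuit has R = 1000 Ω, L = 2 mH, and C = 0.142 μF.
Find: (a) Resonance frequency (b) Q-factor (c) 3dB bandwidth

Step 1 — Resonance: ω₀ = 1/√(LC) = 1/√(0.002·1.42e-07) = 5.934e+04 rad/s.
Step 2 — f₀ = ω₀/(2π) = 9444 Hz.
Step 3 — Series Q: Q = ω₀L/R = 5.934e+04·0.002/1000 = 0.1187.
Step 4 — Bandwidth: Δω = ω₀/Q = 5e+05 rad/s; BW = Δω/(2π) = 7.958e+04 Hz.

(a) f₀ = 9444 Hz  (b) Q = 0.1187  (c) BW = 7.958e+04 Hz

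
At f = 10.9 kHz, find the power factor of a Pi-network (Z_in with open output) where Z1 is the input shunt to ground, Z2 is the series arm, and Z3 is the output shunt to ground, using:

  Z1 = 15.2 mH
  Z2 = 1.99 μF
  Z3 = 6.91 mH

Step 1 — Angular frequency: ω = 2π·f = 2π·1.09e+04 = 6.849e+04 rad/s.
Step 2 — Component impedances:
  Z1: Z = jωL = j·6.849e+04·0.0152 = 0 + j1041 Ω
  Z2: Z = 1/(jωC) = -j/(ω·C) = 0 - j7.337 Ω
  Z3: Z = jωL = j·6.849e+04·0.00691 = 0 + j473.2 Ω
Step 3 — With open output, the series arm Z2 and the output shunt Z3 appear in series to ground: Z2 + Z3 = 0 + j465.9 Ω.
Step 4 — Parallel with input shunt Z1: Z_in = Z1 || (Z2 + Z3) = 0 + j321.9 Ω = 321.9∠90.0° Ω.
Step 5 — Power factor: PF = cos(φ) = Re(Z)/|Z| = -0/321.9 = -0.
Step 6 — Type: Im(Z) = 321.9 ⇒ lagging (phase φ = 90.0°).

PF = -0 (lagging, φ = 90.0°)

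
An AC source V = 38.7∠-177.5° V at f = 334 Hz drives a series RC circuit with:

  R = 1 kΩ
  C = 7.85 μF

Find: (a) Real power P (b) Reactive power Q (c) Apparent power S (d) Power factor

Step 1 — Angular frequency: ω = 2π·f = 2π·334 = 2099 rad/s.
Step 2 — Component impedances:
  R: Z = R = 1000 Ω
  C: Z = 1/(jωC) = -j/(ω·C) = 0 - j60.7 Ω
Step 3 — Series combination: Z_total = R + C = 1000 - j60.7 Ω = 1002∠-3.5° Ω.
Step 4 — Source phasor: V = 38.7∠-177.5° V = -38.66 - j1.688 V.
Step 5 — Current: I = V / Z = -0.03842 - j0.00402 A = 0.03863∠-174.0° A.
Step 6 — Complex power: S = V·I* = 1.492 - j0.09058 VA.
Step 7 — Real power: P = Re(S) = 1.492 W.
Step 8 — Reactive power: Q = Im(S) = -0.09058 VAR.
Step 9 — Apparent power: |S| = 1.495 VA.
Step 10 — Power factor: PF = P/|S| = 0.9982 (leading).

(a) P = 1.492 W  (b) Q = -0.09058 VAR  (c) S = 1.495 VA  (d) PF = 0.9982 (leading)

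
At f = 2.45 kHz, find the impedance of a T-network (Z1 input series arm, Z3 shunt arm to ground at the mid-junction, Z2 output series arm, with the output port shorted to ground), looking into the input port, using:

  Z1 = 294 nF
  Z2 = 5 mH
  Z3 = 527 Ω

Step 1 — Angular frequency: ω = 2π·f = 2π·2450 = 1.539e+04 rad/s.
Step 2 — Component impedances:
  Z1: Z = 1/(jωC) = -j/(ω·C) = 0 - j221 Ω
  Z2: Z = jωL = j·1.539e+04·0.005 = 0 + j76.97 Ω
  Z3: Z = R = 527 Ω
Step 3 — With the output port shorted to ground, the output series arm Z2 runs from the junction to ground; the shunt arm Z3 also runs from the junction to ground. They appear in parallel: Z3 || Z2 = 11.01 + j75.36 Ω.
Step 4 — Series with input arm Z1: Z_in = Z1 + (Z3 || Z2) = 11.01 - j145.6 Ω = 146∠-85.7° Ω.

Z = 11.01 - j145.6 Ω = 146∠-85.7° Ω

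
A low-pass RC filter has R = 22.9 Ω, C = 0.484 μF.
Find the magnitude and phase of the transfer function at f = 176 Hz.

Step 1 — Angular frequency: ω = 2π·176 = 1106 rad/s.
Step 2 — Transfer function: H(jω) = 1/(1 + jωRC).
Step 3 — Denominator: 1 + jωRC = 1 + j·1106·22.9·4.84e-07 = 1 + j0.01226.
Step 4 — H = 0.9998 - j0.01225.
Step 5 — Magnitude: |H| = 0.9999 (-0.0 dB); phase: φ = -0.7°.

|H| = 0.9999 (-0.0 dB), φ = -0.7°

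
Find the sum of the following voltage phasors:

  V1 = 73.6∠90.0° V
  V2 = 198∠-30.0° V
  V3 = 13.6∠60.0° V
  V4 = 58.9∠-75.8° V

Step 1 — Convert each phasor to rectangular form:
  V1 = 73.6·(cos(90.0°) + j·sin(90.0°)) = 0 + j73.6 V
  V2 = 198·(cos(-30.0°) + j·sin(-30.0°)) = 171.5 - j99 V
  V3 = 13.6·(cos(60.0°) + j·sin(60.0°)) = 6.8 + j11.78 V
  V4 = 58.9·(cos(-75.8°) + j·sin(-75.8°)) = 14.45 - j57.1 V
Step 2 — Sum components: V_total = 192.7 - j70.72 V.
Step 3 — Convert to polar: |V_total| = 205.3 V, ∠V_total = -20.2°.

V_total = 205.3∠-20.2° V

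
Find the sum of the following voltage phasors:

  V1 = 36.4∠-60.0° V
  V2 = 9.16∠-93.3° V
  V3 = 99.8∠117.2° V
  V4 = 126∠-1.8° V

Step 1 — Convert each phasor to rectangular form:
  V1 = 36.4·(cos(-60.0°) + j·sin(-60.0°)) = 18.2 - j31.52 V
  V2 = 9.16·(cos(-93.3°) + j·sin(-93.3°)) = -0.5273 - j9.145 V
  V3 = 99.8·(cos(117.2°) + j·sin(117.2°)) = -45.62 + j88.76 V
  V4 = 126·(cos(-1.8°) + j·sin(-1.8°)) = 125.9 - j3.958 V
Step 2 — Sum components: V_total = 97.99 + j44.14 V.
Step 3 — Convert to polar: |V_total| = 107.5 V, ∠V_total = 24.2°.

V_total = 107.5∠24.2° V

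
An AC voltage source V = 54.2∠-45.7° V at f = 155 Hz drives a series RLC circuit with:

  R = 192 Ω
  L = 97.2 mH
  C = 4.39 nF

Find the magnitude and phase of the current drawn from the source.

Step 1 — Angular frequency: ω = 2π·f = 2π·155 = 973.9 rad/s.
Step 2 — Component impedances:
  R: Z = R = 192 Ω
  L: Z = jωL = j·973.9·0.0972 = 0 + j94.66 Ω
  C: Z = 1/(jωC) = -j/(ω·C) = 0 - j2.339e+05 Ω
Step 3 — Series combination: Z_total = R + L + C = 192 - j2.338e+05 Ω = 2.338e+05∠-90.0° Ω.
Step 4 — Source phasor: V = 54.2∠-45.7° V = 37.85 - j38.79 V.
Step 5 — Ohm's law: I = V / Z_total = (37.85 - j38.79) / (192 - j2.338e+05) = 0.000166 + j0.0001618 A.
Step 6 — Convert to polar: |I| = 0.0002318 A, ∠I = 44.3°.

I = 0.0002318∠44.3° A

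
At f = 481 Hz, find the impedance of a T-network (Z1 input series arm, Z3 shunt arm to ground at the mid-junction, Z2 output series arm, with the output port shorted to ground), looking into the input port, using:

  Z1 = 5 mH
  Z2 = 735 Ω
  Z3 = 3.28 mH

Step 1 — Angular frequency: ω = 2π·f = 2π·481 = 3022 rad/s.
Step 2 — Component impedances:
  Z1: Z = jωL = j·3022·0.005 = 0 + j15.11 Ω
  Z2: Z = R = 735 Ω
  Z3: Z = jωL = j·3022·0.00328 = 0 + j9.913 Ω
Step 3 — With the output port shorted to ground, the output series arm Z2 runs from the junction to ground; the shunt arm Z3 also runs from the junction to ground. They appear in parallel: Z3 || Z2 = 0.1337 + j9.911 Ω.
Step 4 — Series with input arm Z1: Z_in = Z1 + (Z3 || Z2) = 0.1337 + j25.02 Ω = 25.02∠89.7° Ω.

Z = 0.1337 + j25.02 Ω = 25.02∠89.7° Ω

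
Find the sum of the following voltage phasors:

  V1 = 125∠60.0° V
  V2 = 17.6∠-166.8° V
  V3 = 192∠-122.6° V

Step 1 — Convert each phasor to rectangular form:
  V1 = 125·(cos(60.0°) + j·sin(60.0°)) = 62.5 + j108.3 V
  V2 = 17.6·(cos(-166.8°) + j·sin(-166.8°)) = -17.13 - j4.019 V
  V3 = 192·(cos(-122.6°) + j·sin(-122.6°)) = -103.4 - j161.8 V
Step 2 — Sum components: V_total = -58.08 - j57.52 V.
Step 3 — Convert to polar: |V_total| = 81.74 V, ∠V_total = -135.3°.

V_total = 81.74∠-135.3° V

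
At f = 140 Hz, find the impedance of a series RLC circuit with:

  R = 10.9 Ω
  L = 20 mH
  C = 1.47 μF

Step 1 — Angular frequency: ω = 2π·f = 2π·140 = 879.6 rad/s.
Step 2 — Component impedances:
  R: Z = R = 10.9 Ω
  L: Z = jωL = j·879.6·0.02 = 0 + j17.59 Ω
  C: Z = 1/(jωC) = -j/(ω·C) = 0 - j773.3 Ω
Step 3 — Series combination: Z_total = R + L + C = 10.9 - j755.8 Ω = 755.8∠-89.2° Ω.

Z = 10.9 - j755.8 Ω = 755.8∠-89.2° Ω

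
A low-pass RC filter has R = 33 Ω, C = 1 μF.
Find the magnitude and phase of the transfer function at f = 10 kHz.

Step 1 — Angular frequency: ω = 2π·1e+04 = 6.283e+04 rad/s.
Step 2 — Transfer function: H(jω) = 1/(1 + jωRC).
Step 3 — Denominator: 1 + jωRC = 1 + j·6.283e+04·33·1e-06 = 1 + j2.073.
Step 4 — H = 0.1887 - j0.3913.
Step 5 — Magnitude: |H| = 0.4344 (-7.2 dB); phase: φ = -64.3°.

|H| = 0.4344 (-7.2 dB), φ = -64.3°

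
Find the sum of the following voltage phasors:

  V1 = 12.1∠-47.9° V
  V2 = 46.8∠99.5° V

Step 1 — Convert each phasor to rectangular form:
  V1 = 12.1·(cos(-47.9°) + j·sin(-47.9°)) = 8.112 - j8.978 V
  V2 = 46.8·(cos(99.5°) + j·sin(99.5°)) = -7.724 + j46.16 V
Step 2 — Sum components: V_total = 0.3879 + j37.18 V.
Step 3 — Convert to polar: |V_total| = 37.18 V, ∠V_total = 89.4°.

V_total = 37.18∠89.4° V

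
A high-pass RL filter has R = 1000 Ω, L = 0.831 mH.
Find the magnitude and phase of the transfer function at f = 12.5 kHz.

Step 1 — Angular frequency: ω = 2π·1.25e+04 = 7.854e+04 rad/s.
Step 2 — Transfer function: H(jω) = jωL/(R + jωL).
Step 3 — Numerator jωL = j·65.27; denominator R + jωL = 1000 + j65.27.
Step 4 — H = 0.004242 + j0.06499.
Step 5 — Magnitude: |H| = 0.06513 (-23.7 dB); phase: φ = 86.3°.

|H| = 0.06513 (-23.7 dB), φ = 86.3°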